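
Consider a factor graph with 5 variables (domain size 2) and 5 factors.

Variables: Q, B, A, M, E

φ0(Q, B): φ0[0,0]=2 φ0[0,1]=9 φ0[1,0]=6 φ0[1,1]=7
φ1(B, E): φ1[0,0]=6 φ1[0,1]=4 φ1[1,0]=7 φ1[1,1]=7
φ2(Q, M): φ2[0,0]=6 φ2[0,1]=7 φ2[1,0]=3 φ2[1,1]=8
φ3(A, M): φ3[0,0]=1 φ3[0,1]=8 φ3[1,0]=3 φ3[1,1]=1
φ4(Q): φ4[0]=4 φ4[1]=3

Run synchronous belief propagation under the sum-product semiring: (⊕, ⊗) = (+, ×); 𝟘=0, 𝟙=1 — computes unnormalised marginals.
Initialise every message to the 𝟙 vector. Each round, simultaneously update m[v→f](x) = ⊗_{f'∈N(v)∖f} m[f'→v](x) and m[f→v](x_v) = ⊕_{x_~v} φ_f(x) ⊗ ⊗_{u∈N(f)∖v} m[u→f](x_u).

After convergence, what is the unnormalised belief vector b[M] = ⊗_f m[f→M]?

init: all messages = 𝟙 over 2 values
r1 m[φ0→Q] = [11, 13]
r1 m[φ0→B] = [8, 16]
r1 m[φ1→B] = [10, 14]
r1 m[φ1→E] = [13, 11]
r1 m[φ2→Q] = [13, 11]
r1 m[φ2→M] = [9, 15]
r1 m[φ3→A] = [9, 4]
r1 m[φ3→M] = [4, 9]
r1 m[φ4→Q] = [4, 3]
r1 m[Q→φ0] = [1, 1]
r1 m[Q→φ2] = [1, 1]
r1 m[Q→φ4] = [1, 1]
r1 m[B→φ0] = [1, 1]
r1 m[B→φ1] = [1, 1]
r1 m[A→φ3] = [1, 1]
r1 m[M→φ2] = [1, 1]
r1 m[M→φ3] = [1, 1]
r1 m[E→φ1] = [1, 1]
r2 m[φ0→Q] = [11, 13]
r2 m[φ0→B] = [8, 16]
r2 m[φ1→B] = [10, 14]
r2 m[φ1→E] = [13, 11]
r2 m[φ2→Q] = [13, 11]
r2 m[φ2→M] = [9, 15]
r2 m[φ3→A] = [9, 4]
r2 m[φ3→M] = [4, 9]
r2 m[φ4→Q] = [4, 3]
r2 m[Q→φ0] = [52, 33]
r2 m[Q→φ2] = [44, 39]
r2 m[Q→φ4] = [143, 143]
r2 m[B→φ0] = [10, 14]
r2 m[B→φ1] = [8, 16]
r2 m[A→φ3] = [1, 1]
r2 m[M→φ2] = [4, 9]
r2 m[M→φ3] = [9, 15]
r2 m[E→φ1] = [1, 1]
r3 m[φ0→Q] = [146, 158]
r3 m[φ0→B] = [302, 699]
r3 m[φ1→B] = [10, 14]
r3 m[φ1→E] = [160, 144]
r3 m[φ2→Q] = [87, 84]
r3 m[φ2→M] = [381, 620]
r3 m[φ3→A] = [129, 42]
r3 m[φ3→M] = [4, 9]
r3 m[φ4→Q] = [4, 3]
r3 m[Q→φ0] = [52, 33]
r3 m[Q→φ2] = [44, 39]
r3 m[Q→φ4] = [143, 143]
r3 m[B→φ0] = [10, 14]
r3 m[B→φ1] = [8, 16]
r3 m[A→φ3] = [1, 1]
r3 m[M→φ2] = [4, 9]
r3 m[M→φ3] = [9, 15]
r3 m[E→φ1] = [1, 1]
r4 m[φ0→Q] = [146, 158]
r4 m[φ0→B] = [302, 699]
r4 m[φ1→B] = [10, 14]
r4 m[φ1→E] = [160, 144]
r4 m[φ2→Q] = [87, 84]
r4 m[φ2→M] = [381, 620]
r4 m[φ3→A] = [129, 42]
r4 m[φ3→M] = [4, 9]
r4 m[φ4→Q] = [4, 3]
r4 m[Q→φ0] = [348, 252]
r4 m[Q→φ2] = [584, 474]
r4 m[Q→φ4] = [12702, 13272]
r4 m[B→φ0] = [10, 14]
r4 m[B→φ1] = [302, 699]
r4 m[A→φ3] = [1, 1]
r4 m[M→φ2] = [4, 9]
r4 m[M→φ3] = [381, 620]
r4 m[E→φ1] = [1, 1]
r5 m[φ0→Q] = [146, 158]
r5 m[φ0→B] = [2208, 4896]
r5 m[φ1→B] = [10, 14]
r5 m[φ1→E] = [6705, 6101]
r5 m[φ2→Q] = [87, 84]
r5 m[φ2→M] = [4926, 7880]
r5 m[φ3→A] = [5341, 1763]
r5 m[φ3→M] = [4, 9]
r5 m[φ4→Q] = [4, 3]
r5 m[Q→φ0] = [348, 252]
r5 m[Q→φ2] = [584, 474]
r5 m[Q→φ4] = [12702, 13272]
r5 m[B→φ0] = [10, 14]
r5 m[B→φ1] = [302, 699]
r5 m[A→φ3] = [1, 1]
r5 m[M→φ2] = [4, 9]
r5 m[M→φ3] = [381, 620]
r5 m[E→φ1] = [1, 1]
r6 m[φ0→Q] = [146, 158]
r6 m[φ0→B] = [2208, 4896]
r6 m[φ1→B] = [10, 14]
r6 m[φ1→E] = [6705, 6101]
r6 m[φ2→Q] = [87, 84]
r6 m[φ2→M] = [4926, 7880]
r6 m[φ3→A] = [5341, 1763]
r6 m[φ3→M] = [4, 9]
r6 m[φ4→Q] = [4, 3]
r6 m[Q→φ0] = [348, 252]
r6 m[Q→φ2] = [584, 474]
r6 m[Q→φ4] = [12702, 13272]
r6 m[B→φ0] = [10, 14]
r6 m[B→φ1] = [2208, 4896]
r6 m[A→φ3] = [1, 1]
r6 m[M→φ2] = [4, 9]
r6 m[M→φ3] = [4926, 7880]
r6 m[E→φ1] = [1, 1]
r7 m[φ0→Q] = [146, 158]
r7 m[φ0→B] = [2208, 4896]
r7 m[φ1→B] = [10, 14]
r7 m[φ1→E] = [47520, 43104]
r7 m[φ2→Q] = [87, 84]
r7 m[φ2→M] = [4926, 7880]
r7 m[φ3→A] = [67966, 22658]
r7 m[φ3→M] = [4, 9]
r7 m[φ4→Q] = [4, 3]
r7 m[Q→φ0] = [348, 252]
r7 m[Q→φ2] = [584, 474]
r7 m[Q→φ4] = [12702, 13272]
r7 m[B→φ0] = [10, 14]
r7 m[B→φ1] = [2208, 4896]
r7 m[A→φ3] = [1, 1]
r7 m[M→φ2] = [4, 9]
r7 m[M→φ3] = [4926, 7880]
r7 m[E→φ1] = [1, 1]
r8 m[φ0→Q] = [146, 158]
r8 m[φ0→B] = [2208, 4896]
r8 m[φ1→B] = [10, 14]
r8 m[φ1→E] = [47520, 43104]
r8 m[φ2→Q] = [87, 84]
r8 m[φ2→M] = [4926, 7880]
r8 m[φ3→A] = [67966, 22658]
r8 m[φ3→M] = [4, 9]
r8 m[φ4→Q] = [4, 3]
r8 m[Q→φ0] = [348, 252]
r8 m[Q→φ2] = [584, 474]
r8 m[Q→φ4] = [12702, 13272]
r8 m[B→φ0] = [10, 14]
r8 m[B→φ1] = [2208, 4896]
r8 m[A→φ3] = [1, 1]
r8 m[M→φ2] = [4, 9]
r8 m[M→φ3] = [4926, 7880]
r8 m[E→φ1] = [1, 1]
fixed point reached at round 8
b[M] = ⊗ incoming = [19704, 70920]

b[M] = [19704, 70920]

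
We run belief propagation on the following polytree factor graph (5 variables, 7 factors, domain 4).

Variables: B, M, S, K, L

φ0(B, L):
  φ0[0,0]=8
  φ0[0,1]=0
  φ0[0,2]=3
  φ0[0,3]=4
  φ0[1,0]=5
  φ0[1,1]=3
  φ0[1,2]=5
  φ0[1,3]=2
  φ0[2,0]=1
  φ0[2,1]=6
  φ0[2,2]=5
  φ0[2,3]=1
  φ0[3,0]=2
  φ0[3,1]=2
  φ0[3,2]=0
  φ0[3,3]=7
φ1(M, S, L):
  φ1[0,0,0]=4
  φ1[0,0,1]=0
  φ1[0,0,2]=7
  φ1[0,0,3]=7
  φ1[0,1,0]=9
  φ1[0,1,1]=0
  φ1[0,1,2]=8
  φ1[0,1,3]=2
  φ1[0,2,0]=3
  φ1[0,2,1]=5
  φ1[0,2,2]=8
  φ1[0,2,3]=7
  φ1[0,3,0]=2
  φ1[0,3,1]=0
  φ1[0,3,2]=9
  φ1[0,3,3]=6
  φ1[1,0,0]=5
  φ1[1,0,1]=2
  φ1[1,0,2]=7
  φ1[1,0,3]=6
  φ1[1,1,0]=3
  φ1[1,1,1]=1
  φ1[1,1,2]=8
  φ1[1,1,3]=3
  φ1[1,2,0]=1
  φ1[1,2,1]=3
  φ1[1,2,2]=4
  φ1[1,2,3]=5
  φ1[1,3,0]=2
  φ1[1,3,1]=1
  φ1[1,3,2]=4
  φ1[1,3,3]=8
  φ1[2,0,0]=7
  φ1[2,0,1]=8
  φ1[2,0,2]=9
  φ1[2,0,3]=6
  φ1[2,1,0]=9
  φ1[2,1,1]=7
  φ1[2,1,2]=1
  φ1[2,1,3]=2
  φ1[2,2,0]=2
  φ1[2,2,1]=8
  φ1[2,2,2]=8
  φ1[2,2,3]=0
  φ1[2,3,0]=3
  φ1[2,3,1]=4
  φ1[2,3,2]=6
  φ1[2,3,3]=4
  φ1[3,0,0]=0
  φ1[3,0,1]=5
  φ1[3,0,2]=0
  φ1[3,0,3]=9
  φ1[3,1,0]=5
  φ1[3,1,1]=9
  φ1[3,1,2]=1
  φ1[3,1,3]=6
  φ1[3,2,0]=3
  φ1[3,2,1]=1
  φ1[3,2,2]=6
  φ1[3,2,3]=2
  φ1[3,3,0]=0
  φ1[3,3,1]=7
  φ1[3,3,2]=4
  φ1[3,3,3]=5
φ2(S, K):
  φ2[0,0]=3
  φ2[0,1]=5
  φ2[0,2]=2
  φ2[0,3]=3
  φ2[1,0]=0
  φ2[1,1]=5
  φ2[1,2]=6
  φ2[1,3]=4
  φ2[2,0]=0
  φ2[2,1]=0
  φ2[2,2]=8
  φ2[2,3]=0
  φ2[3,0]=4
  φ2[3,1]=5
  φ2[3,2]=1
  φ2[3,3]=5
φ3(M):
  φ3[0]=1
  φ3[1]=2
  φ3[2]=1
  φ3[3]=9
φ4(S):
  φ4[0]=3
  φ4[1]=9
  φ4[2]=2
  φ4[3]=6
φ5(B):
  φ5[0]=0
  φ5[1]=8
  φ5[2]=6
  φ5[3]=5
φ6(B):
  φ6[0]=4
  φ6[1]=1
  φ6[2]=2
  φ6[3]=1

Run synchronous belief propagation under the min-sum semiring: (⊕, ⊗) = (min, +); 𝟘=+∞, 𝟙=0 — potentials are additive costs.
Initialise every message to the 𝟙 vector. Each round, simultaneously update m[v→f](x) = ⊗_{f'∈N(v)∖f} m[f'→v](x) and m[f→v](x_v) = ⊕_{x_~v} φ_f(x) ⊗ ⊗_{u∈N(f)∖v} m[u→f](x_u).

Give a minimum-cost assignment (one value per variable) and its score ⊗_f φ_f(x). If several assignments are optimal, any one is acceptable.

init: all messages = 𝟙 over 4 values
r1 m[φ0→B] = [0, 2, 1, 0]
r1 m[φ0→L] = [1, 0, 0, 1]
r1 m[φ1→M] = [0, 1, 0, 0]
r1 m[φ1→S] = [0, 0, 0, 0]
r1 m[φ1→L] = [0, 0, 0, 0]
r1 m[φ2→S] = [2, 0, 0, 1]
r1 m[φ2→K] = [0, 0, 1, 0]
r1 m[φ3→M] = [1, 2, 1, 9]
r1 m[φ4→S] = [3, 9, 2, 6]
r1 m[φ5→B] = [0, 8, 6, 5]
r1 m[φ6→B] = [4, 1, 2, 1]
r1 m[B→φ0] = [0, 0, 0, 0]
r1 m[B→φ5] = [0, 0, 0, 0]
r1 m[B→φ6] = [0, 0, 0, 0]
r1 m[M→φ1] = [0, 0, 0, 0]
r1 m[M→φ3] = [0, 0, 0, 0]
r1 m[S→φ1] = [0, 0, 0, 0]
r1 m[S→φ2] = [0, 0, 0, 0]
r1 m[S→φ4] = [0, 0, 0, 0]
r1 m[K→φ2] = [0, 0, 0, 0]
r1 m[L→φ0] = [0, 0, 0, 0]
r1 m[L→φ1] = [0, 0, 0, 0]
r2 m[φ0→B] = [0, 2, 1, 0]
r2 m[φ0→L] = [1, 0, 0, 1]
r2 m[φ1→M] = [0, 1, 0, 0]
r2 m[φ1→S] = [0, 0, 0, 0]
r2 m[φ1→L] = [0, 0, 0, 0]
r2 m[φ2→S] = [2, 0, 0, 1]
r2 m[φ2→K] = [0, 0, 1, 0]
r2 m[φ3→M] = [1, 2, 1, 9]
r2 m[φ4→S] = [3, 9, 2, 6]
r2 m[φ5→B] = [0, 8, 6, 5]
r2 m[φ6→B] = [4, 1, 2, 1]
r2 m[B→φ0] = [4, 9, 8, 6]
r2 m[B→φ5] = [4, 3, 3, 1]
r2 m[B→φ6] = [0, 10, 7, 5]
r2 m[M→φ1] = [1, 2, 1, 9]
r2 m[M→φ3] = [0, 1, 0, 0]
r2 m[S→φ1] = [5, 9, 2, 7]
r2 m[S→φ2] = [3, 9, 2, 6]
r2 m[S→φ4] = [2, 0, 0, 1]
r2 m[K→φ2] = [0, 0, 0, 0]
r2 m[L→φ0] = [0, 0, 0, 0]
r2 m[L→φ1] = [1, 0, 0, 1]
r3 m[φ0→B] = [0, 2, 1, 0]
r3 m[φ0→L] = [8, 4, 6, 8]
r3 m[φ1→M] = [5, 4, 3, 3]
r3 m[φ1→S] = [1, 1, 2, 1]
r3 m[φ1→L] = [5, 6, 8, 3]
r3 m[φ2→S] = [2, 0, 0, 1]
r3 m[φ2→K] = [2, 2, 5, 2]
r3 m[φ3→M] = [1, 2, 1, 9]
r3 m[φ4→S] = [3, 9, 2, 6]
r3 m[φ5→B] = [0, 8, 6, 5]
r3 m[φ6→B] = [4, 1, 2, 1]
r3 m[B→φ0] = [4, 9, 8, 6]
r3 m[B→φ5] = [4, 3, 3, 1]
r3 m[B→φ6] = [0, 10, 7, 5]
r3 m[M→φ1] = [1, 2, 1, 9]
r3 m[M→φ3] = [0, 1, 0, 0]
r3 m[S→φ1] = [5, 9, 2, 7]
r3 m[S→φ2] = [3, 9, 2, 6]
r3 m[S→φ4] = [2, 0, 0, 1]
r3 m[K→φ2] = [0, 0, 0, 0]
r3 m[L→φ0] = [0, 0, 0, 0]
r3 m[L→φ1] = [1, 0, 0, 1]
r4 m[φ0→B] = [0, 2, 1, 0]
r4 m[φ0→L] = [8, 4, 6, 8]
r4 m[φ1→M] = [5, 4, 3, 3]
r4 m[φ1→S] = [1, 1, 2, 1]
r4 m[φ1→L] = [5, 6, 8, 3]
r4 m[φ2→S] = [2, 0, 0, 1]
r4 m[φ2→K] = [2, 2, 5, 2]
r4 m[φ3→M] = [1, 2, 1, 9]
r4 m[φ4→S] = [3, 9, 2, 6]
r4 m[φ5→B] = [0, 8, 6, 5]
r4 m[φ6→B] = [4, 1, 2, 1]
r4 m[B→φ0] = [4, 9, 8, 6]
r4 m[B→φ5] = [4, 3, 3, 1]
r4 m[B→φ6] = [0, 10, 7, 5]
r4 m[M→φ1] = [1, 2, 1, 9]
r4 m[M→φ3] = [5, 4, 3, 3]
r4 m[S→φ1] = [5, 9, 2, 7]
r4 m[S→φ2] = [4, 10, 4, 7]
r4 m[S→φ4] = [3, 1, 2, 2]
r4 m[K→φ2] = [0, 0, 0, 0]
r4 m[L→φ0] = [5, 6, 8, 3]
r4 m[L→φ1] = [8, 4, 6, 8]
r5 m[φ0→B] = [6, 5, 4, 7]
r5 m[φ0→L] = [8, 4, 6, 8]
r5 m[φ1→M] = [9, 9, 10, 7]
r5 m[φ1→S] = [5, 5, 9, 5]
r5 m[φ1→L] = [5, 6, 8, 3]
r5 m[φ2→S] = [2, 0, 0, 1]
r5 m[φ2→K] = [4, 4, 6, 4]
r5 m[φ3→M] = [1, 2, 1, 9]
r5 m[φ4→S] = [3, 9, 2, 6]
r5 m[φ5→B] = [0, 8, 6, 5]
r5 m[φ6→B] = [4, 1, 2, 1]
r5 m[B→φ0] = [4, 9, 8, 6]
r5 m[B→φ5] = [4, 3, 3, 1]
r5 m[B→φ6] = [0, 10, 7, 5]
r5 m[M→φ1] = [1, 2, 1, 9]
r5 m[M→φ3] = [5, 4, 3, 3]
r5 m[S→φ1] = [5, 9, 2, 7]
r5 m[S→φ2] = [4, 10, 4, 7]
r5 m[S→φ4] = [3, 1, 2, 2]
r5 m[K→φ2] = [0, 0, 0, 0]
r5 m[L→φ0] = [5, 6, 8, 3]
r5 m[L→φ1] = [8, 4, 6, 8]
r6 m[φ0→B] = [6, 5, 4, 7]
r6 m[φ0→L] = [8, 4, 6, 8]
r6 m[φ1→M] = [9, 9, 10, 7]
r6 m[φ1→S] = [5, 5, 9, 5]
r6 m[φ1→L] = [5, 6, 8, 3]
r6 m[φ2→S] = [2, 0, 0, 1]
r6 m[φ2→K] = [4, 4, 6, 4]
r6 m[φ3→M] = [1, 2, 1, 9]
r6 m[φ4→S] = [3, 9, 2, 6]
r6 m[φ5→B] = [0, 8, 6, 5]
r6 m[φ6→B] = [4, 1, 2, 1]
r6 m[B→φ0] = [4, 9, 8, 6]
r6 m[B→φ5] = [10, 6, 6, 8]
r6 m[B→φ6] = [6, 13, 10, 12]
r6 m[M→φ1] = [1, 2, 1, 9]
r6 m[M→φ3] = [9, 9, 10, 7]
r6 m[S→φ1] = [5, 9, 2, 7]
r6 m[S→φ2] = [8, 14, 11, 11]
r6 m[S→φ4] = [7, 5, 9, 6]
r6 m[K→φ2] = [0, 0, 0, 0]
r6 m[L→φ0] = [5, 6, 8, 3]
r6 m[L→φ1] = [8, 4, 6, 8]
r7 m[φ0→B] = [6, 5, 4, 7]
r7 m[φ0→L] = [8, 4, 6, 8]
r7 m[φ1→M] = [9, 9, 10, 7]
r7 m[φ1→S] = [5, 5, 9, 5]
r7 m[φ1→L] = [5, 6, 8, 3]
r7 m[φ2→S] = [2, 0, 0, 1]
r7 m[φ2→K] = [11, 11, 10, 11]
r7 m[φ3→M] = [1, 2, 1, 9]
r7 m[φ4→S] = [3, 9, 2, 6]
r7 m[φ5→B] = [0, 8, 6, 5]
r7 m[φ6→B] = [4, 1, 2, 1]
r7 m[B→φ0] = [4, 9, 8, 6]
r7 m[B→φ5] = [10, 6, 6, 8]
r7 m[B→φ6] = [6, 13, 10, 12]
r7 m[M→φ1] = [1, 2, 1, 9]
r7 m[M→φ3] = [9, 9, 10, 7]
r7 m[S→φ1] = [5, 9, 2, 7]
r7 m[S→φ2] = [8, 14, 11, 11]
r7 m[S→φ4] = [7, 5, 9, 6]
r7 m[K→φ2] = [0, 0, 0, 0]
r7 m[L→φ0] = [5, 6, 8, 3]
r7 m[L→φ1] = [8, 4, 6, 8]
r8 m[φ0→B] = [6, 5, 4, 7]
r8 m[φ0→L] = [8, 4, 6, 8]
r8 m[φ1→M] = [9, 9, 10, 7]
r8 m[φ1→S] = [5, 5, 9, 5]
r8 m[φ1→L] = [5, 6, 8, 3]
r8 m[φ2→S] = [2, 0, 0, 1]
r8 m[φ2→K] = [11, 11, 10, 11]
r8 m[φ3→M] = [1, 2, 1, 9]
r8 m[φ4→S] = [3, 9, 2, 6]
r8 m[φ5→B] = [0, 8, 6, 5]
r8 m[φ6→B] = [4, 1, 2, 1]
r8 m[B→φ0] = [4, 9, 8, 6]
r8 m[B→φ5] = [10, 6, 6, 8]
r8 m[B→φ6] = [6, 13, 10, 12]
r8 m[M→φ1] = [1, 2, 1, 9]
r8 m[M→φ3] = [9, 9, 10, 7]
r8 m[S→φ1] = [5, 9, 2, 7]
r8 m[S→φ2] = [8, 14, 11, 11]
r8 m[S→φ4] = [7, 5, 9, 6]
r8 m[K→φ2] = [0, 0, 0, 0]
r8 m[L→φ0] = [5, 6, 8, 3]
r8 m[L→φ1] = [8, 4, 6, 8]
fixed point reached at round 8
traceback from B: (B=0, M=0, S=0, K=2, L=1), score=10

assignment: (B=0, M=0, S=0, K=2, L=1); score = 10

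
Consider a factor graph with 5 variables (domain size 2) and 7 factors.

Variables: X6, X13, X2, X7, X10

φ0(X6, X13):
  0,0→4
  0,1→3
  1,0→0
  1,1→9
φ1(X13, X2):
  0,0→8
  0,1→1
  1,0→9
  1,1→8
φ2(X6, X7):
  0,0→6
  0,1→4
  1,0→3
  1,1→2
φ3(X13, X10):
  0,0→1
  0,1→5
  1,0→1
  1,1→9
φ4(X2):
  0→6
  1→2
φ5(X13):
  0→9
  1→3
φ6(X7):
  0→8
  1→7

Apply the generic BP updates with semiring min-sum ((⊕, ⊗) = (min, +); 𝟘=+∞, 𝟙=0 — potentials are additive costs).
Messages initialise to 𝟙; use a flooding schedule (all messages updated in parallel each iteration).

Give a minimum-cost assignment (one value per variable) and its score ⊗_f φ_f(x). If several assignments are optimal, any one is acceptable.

init: all messages = 𝟙 over 2 values
r1 m[φ0→X6] = [3, 0]
r1 m[φ0→X13] = [0, 3]
r1 m[φ1→X13] = [1, 8]
r1 m[φ1→X2] = [8, 1]
r1 m[φ2→X6] = [4, 2]
r1 m[φ2→X7] = [3, 2]
r1 m[φ3→X13] = [1, 1]
r1 m[φ3→X10] = [1, 5]
r1 m[φ4→X2] = [6, 2]
r1 m[φ5→X13] = [9, 3]
r1 m[φ6→X7] = [8, 7]
r1 m[X6→φ0] = [0, 0]
r1 m[X6→φ2] = [0, 0]
r1 m[X13→φ0] = [0, 0]
r1 m[X13→φ1] = [0, 0]
r1 m[X13→φ3] = [0, 0]
r1 m[X13→φ5] = [0, 0]
r1 m[X2→φ1] = [0, 0]
r1 m[X2→φ4] = [0, 0]
r1 m[X7→φ2] = [0, 0]
r1 m[X7→φ6] = [0, 0]
r1 m[X10→φ3] = [0, 0]
r2 m[φ0→X6] = [3, 0]
r2 m[φ0→X13] = [0, 3]
r2 m[φ1→X13] = [1, 8]
r2 m[φ1→X2] = [8, 1]
r2 m[φ2→X6] = [4, 2]
r2 m[φ2→X7] = [3, 2]
r2 m[φ3→X13] = [1, 1]
r2 m[φ3→X10] = [1, 5]
r2 m[φ4→X2] = [6, 2]
r2 m[φ5→X13] = [9, 3]
r2 m[φ6→X7] = [8, 7]
r2 m[X6→φ0] = [4, 2]
r2 m[X6→φ2] = [3, 0]
r2 m[X13→φ0] = [11, 12]
r2 m[X13→φ1] = [10, 7]
r2 m[X13→φ3] = [10, 14]
r2 m[X13→φ5] = [2, 12]
r2 m[X2→φ1] = [6, 2]
r2 m[X2→φ4] = [8, 1]
r2 m[X7→φ2] = [8, 7]
r2 m[X7→φ6] = [3, 2]
r2 m[X10→φ3] = [0, 0]
r3 m[φ0→X6] = [15, 11]
r3 m[φ0→X13] = [2, 7]
r3 m[φ1→X13] = [3, 10]
r3 m[φ1→X2] = [16, 11]
r3 m[φ2→X6] = [11, 9]
r3 m[φ2→X7] = [3, 2]
r3 m[φ3→X13] = [1, 1]
r3 m[φ3→X10] = [11, 15]
r3 m[φ4→X2] = [6, 2]
r3 m[φ5→X13] = [9, 3]
r3 m[φ6→X7] = [8, 7]
r3 m[X6→φ0] = [4, 2]
r3 m[X6→φ2] = [3, 0]
r3 m[X13→φ0] = [11, 12]
r3 m[X13→φ1] = [10, 7]
r3 m[X13→φ3] = [10, 14]
r3 m[X13→φ5] = [2, 12]
r3 m[X2→φ1] = [6, 2]
r3 m[X2→φ4] = [8, 1]
r3 m[X7→φ2] = [8, 7]
r3 m[X7→φ6] = [3, 2]
r3 m[X10→φ3] = [0, 0]
r4 m[φ0→X6] = [15, 11]
r4 m[φ0→X13] = [2, 7]
r4 m[φ1→X13] = [3, 10]
r4 m[φ1→X2] = [16, 11]
r4 m[φ2→X6] = [11, 9]
r4 m[φ2→X7] = [3, 2]
r4 m[φ3→X13] = [1, 1]
r4 m[φ3→X10] = [11, 15]
r4 m[φ4→X2] = [6, 2]
r4 m[φ5→X13] = [9, 3]
r4 m[φ6→X7] = [8, 7]
r4 m[X6→φ0] = [11, 9]
r4 m[X6→φ2] = [15, 11]
r4 m[X13→φ0] = [13, 14]
r4 m[X13→φ1] = [12, 11]
r4 m[X13→φ3] = [14, 20]
r4 m[X13→φ5] = [6, 18]
r4 m[X2→φ1] = [6, 2]
r4 m[X2→φ4] = [16, 11]
r4 m[X7→φ2] = [8, 7]
r4 m[X7→φ6] = [3, 2]
r4 m[X10→φ3] = [0, 0]
r5 m[φ0→X6] = [17, 13]
r5 m[φ0→X13] = [9, 14]
r5 m[φ1→X13] = [3, 10]
r5 m[φ1→X2] = [20, 13]
r5 m[φ2→X6] = [11, 9]
r5 m[φ2→X7] = [14, 13]
r5 m[φ3→X13] = [1, 1]
r5 m[φ3→X10] = [15, 19]
r5 m[φ4→X2] = [6, 2]
r5 m[φ5→X13] = [9, 3]
r5 m[φ6→X7] = [8, 7]
r5 m[X6→φ0] = [11, 9]
r5 m[X6→φ2] = [15, 11]
r5 m[X13→φ0] = [13, 14]
r5 m[X13→φ1] = [12, 11]
r5 m[X13→φ3] = [14, 20]
r5 m[X13→φ5] = [6, 18]
r5 m[X2→φ1] = [6, 2]
r5 m[X2→φ4] = [16, 11]
r5 m[X7→φ2] = [8, 7]
r5 m[X7→φ6] = [3, 2]
r5 m[X10→φ3] = [0, 0]
r6 m[φ0→X6] = [17, 13]
r6 m[φ0→X13] = [9, 14]
r6 m[φ1→X13] = [3, 10]
r6 m[φ1→X2] = [20, 13]
r6 m[φ2→X6] = [11, 9]
r6 m[φ2→X7] = [14, 13]
r6 m[φ3→X13] = [1, 1]
r6 m[φ3→X10] = [15, 19]
r6 m[φ4→X2] = [6, 2]
r6 m[φ5→X13] = [9, 3]
r6 m[φ6→X7] = [8, 7]
r6 m[X6→φ0] = [11, 9]
r6 m[X6→φ2] = [17, 13]
r6 m[X13→φ0] = [13, 14]
r6 m[X13→φ1] = [19, 18]
r6 m[X13→φ3] = [21, 27]
r6 m[X13→φ5] = [13, 25]
r6 m[X2→φ1] = [6, 2]
r6 m[X2→φ4] = [20, 13]
r6 m[X7→φ2] = [8, 7]
r6 m[X7→φ6] = [14, 13]
r6 m[X10→φ3] = [0, 0]
r7 m[φ0→X6] = [17, 13]
r7 m[φ0→X13] = [9, 14]
r7 m[φ1→X13] = [3, 10]
r7 m[φ1→X2] = [27, 20]
r7 m[φ2→X6] = [11, 9]
r7 m[φ2→X7] = [16, 15]
r7 m[φ3→X13] = [1, 1]
r7 m[φ3→X10] = [22, 26]
r7 m[φ4→X2] = [6, 2]
r7 m[φ5→X13] = [9, 3]
r7 m[φ6→X7] = [8, 7]
r7 m[X6→φ0] = [11, 9]
r7 m[X6→φ2] = [17, 13]
r7 m[X13→φ0] = [13, 14]
r7 m[X13→φ1] = [19, 18]
r7 m[X13→φ3] = [21, 27]
r7 m[X13→φ5] = [13, 25]
r7 m[X2→φ1] = [6, 2]
r7 m[X2→φ4] = [20, 13]
r7 m[X7→φ2] = [8, 7]
r7 m[X7→φ6] = [14, 13]
r7 m[X10→φ3] = [0, 0]
r8 m[φ0→X6] = [17, 13]
r8 m[φ0→X13] = [9, 14]
r8 m[φ1→X13] = [3, 10]
r8 m[φ1→X2] = [27, 20]
r8 m[φ2→X6] = [11, 9]
r8 m[φ2→X7] = [16, 15]
r8 m[φ3→X13] = [1, 1]
r8 m[φ3→X10] = [22, 26]
r8 m[φ4→X2] = [6, 2]
r8 m[φ5→X13] = [9, 3]
r8 m[φ6→X7] = [8, 7]
r8 m[X6→φ0] = [11, 9]
r8 m[X6→φ2] = [17, 13]
r8 m[X13→φ0] = [13, 14]
r8 m[X13→φ1] = [19, 18]
r8 m[X13→φ3] = [21, 27]
r8 m[X13→φ5] = [13, 25]
r8 m[X2→φ1] = [6, 2]
r8 m[X2→φ4] = [27, 20]
r8 m[X7→φ2] = [8, 7]
r8 m[X7→φ6] = [16, 15]
r8 m[X10→φ3] = [0, 0]
r9 m[φ0→X6] = [17, 13]
r9 m[φ0→X13] = [9, 14]
r9 m[φ1→X13] = [3, 10]
r9 m[φ1→X2] = [27, 20]
r9 m[φ2→X6] = [11, 9]
r9 m[φ2→X7] = [16, 15]
r9 m[φ3→X13] = [1, 1]
r9 m[φ3→X10] = [22, 26]
r9 m[φ4→X2] = [6, 2]
r9 m[φ5→X13] = [9, 3]
r9 m[φ6→X7] = [8, 7]
r9 m[X6→φ0] = [11, 9]
r9 m[X6→φ2] = [17, 13]
r9 m[X13→φ0] = [13, 14]
r9 m[X13→φ1] = [19, 18]
r9 m[X13→φ3] = [21, 27]
r9 m[X13→φ5] = [13, 25]
r9 m[X2→φ1] = [6, 2]
r9 m[X2→φ4] = [27, 20]
r9 m[X7→φ2] = [8, 7]
r9 m[X7→φ6] = [16, 15]
r9 m[X10→φ3] = [0, 0]
fixed point reached at round 9
traceback from X6: (X6=1, X13=0, X2=1, X7=1, X10=0), score=22

assignment: (X6=1, X13=0, X2=1, X7=1, X10=0); score = 22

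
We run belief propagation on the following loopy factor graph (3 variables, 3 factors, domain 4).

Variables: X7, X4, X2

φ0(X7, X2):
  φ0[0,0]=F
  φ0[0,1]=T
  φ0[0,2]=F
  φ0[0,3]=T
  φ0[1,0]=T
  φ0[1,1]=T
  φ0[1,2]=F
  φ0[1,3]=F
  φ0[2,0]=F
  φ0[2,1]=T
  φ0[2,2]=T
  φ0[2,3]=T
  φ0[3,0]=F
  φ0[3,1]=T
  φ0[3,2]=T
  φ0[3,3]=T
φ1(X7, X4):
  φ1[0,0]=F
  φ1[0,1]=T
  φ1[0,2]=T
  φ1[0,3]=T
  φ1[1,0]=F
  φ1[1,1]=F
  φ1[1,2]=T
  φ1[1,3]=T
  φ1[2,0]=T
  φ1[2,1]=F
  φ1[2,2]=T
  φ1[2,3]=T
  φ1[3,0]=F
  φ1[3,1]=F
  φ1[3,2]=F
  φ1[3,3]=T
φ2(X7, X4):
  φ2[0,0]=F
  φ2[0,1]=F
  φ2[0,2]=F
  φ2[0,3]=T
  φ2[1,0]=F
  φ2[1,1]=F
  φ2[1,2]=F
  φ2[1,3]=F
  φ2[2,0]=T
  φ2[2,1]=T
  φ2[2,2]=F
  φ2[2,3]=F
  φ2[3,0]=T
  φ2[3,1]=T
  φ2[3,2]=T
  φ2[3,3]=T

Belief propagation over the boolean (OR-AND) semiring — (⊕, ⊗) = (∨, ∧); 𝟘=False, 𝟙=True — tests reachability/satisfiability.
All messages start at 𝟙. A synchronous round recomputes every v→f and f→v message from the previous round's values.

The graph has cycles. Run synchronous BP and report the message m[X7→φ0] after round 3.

init: all messages = 𝟙 over 4 values
r1 m[φ0→X7] = [T, T, T, T]
r1 m[φ0→X2] = [T, T, T, T]
r1 m[φ1→X7] = [T, T, T, T]
r1 m[φ1→X4] = [T, T, T, T]
r1 m[φ2→X7] = [T, F, T, T]
r1 m[φ2→X4] = [T, T, T, T]
r1 m[X7→φ0] = [T, T, T, T]
r1 m[X7→φ1] = [T, T, T, T]
r1 m[X7→φ2] = [T, T, T, T]
r1 m[X4→φ1] = [T, T, T, T]
r1 m[X4→φ2] = [T, T, T, T]
r1 m[X2→φ0] = [T, T, T, T]
r2 m[φ0→X7] = [T, T, T, T]
r2 m[φ0→X2] = [T, T, T, T]
r2 m[φ1→X7] = [T, T, T, T]
r2 m[φ1→X4] = [T, T, T, T]
r2 m[φ2→X7] = [T, F, T, T]
r2 m[φ2→X4] = [T, T, T, T]
r2 m[X7→φ0] = [T, F, T, T]
r2 m[X7→φ1] = [T, F, T, T]
r2 m[X7→φ2] = [T, T, T, T]
r2 m[X4→φ1] = [T, T, T, T]
r2 m[X4→φ2] = [T, T, T, T]
r2 m[X2→φ0] = [T, T, T, T]
r3 m[φ0→X7] = [T, T, T, T]
r3 m[φ0→X2] = [F, T, T, T]
r3 m[φ1→X7] = [T, T, T, T]
r3 m[φ1→X4] = [T, T, T, T]
r3 m[φ2→X7] = [T, F, T, T]
r3 m[φ2→X4] = [T, T, T, T]
r3 m[X7→φ0] = [T, F, T, T]
r3 m[X7→φ1] = [T, F, T, T]
r3 m[X7→φ2] = [T, T, T, T]
r3 m[X4→φ1] = [T, T, T, T]
r3 m[X4→φ2] = [T, T, T, T]
r3 m[X2→φ0] = [T, T, T, T]

message @ round 3 = [T, F, T, T]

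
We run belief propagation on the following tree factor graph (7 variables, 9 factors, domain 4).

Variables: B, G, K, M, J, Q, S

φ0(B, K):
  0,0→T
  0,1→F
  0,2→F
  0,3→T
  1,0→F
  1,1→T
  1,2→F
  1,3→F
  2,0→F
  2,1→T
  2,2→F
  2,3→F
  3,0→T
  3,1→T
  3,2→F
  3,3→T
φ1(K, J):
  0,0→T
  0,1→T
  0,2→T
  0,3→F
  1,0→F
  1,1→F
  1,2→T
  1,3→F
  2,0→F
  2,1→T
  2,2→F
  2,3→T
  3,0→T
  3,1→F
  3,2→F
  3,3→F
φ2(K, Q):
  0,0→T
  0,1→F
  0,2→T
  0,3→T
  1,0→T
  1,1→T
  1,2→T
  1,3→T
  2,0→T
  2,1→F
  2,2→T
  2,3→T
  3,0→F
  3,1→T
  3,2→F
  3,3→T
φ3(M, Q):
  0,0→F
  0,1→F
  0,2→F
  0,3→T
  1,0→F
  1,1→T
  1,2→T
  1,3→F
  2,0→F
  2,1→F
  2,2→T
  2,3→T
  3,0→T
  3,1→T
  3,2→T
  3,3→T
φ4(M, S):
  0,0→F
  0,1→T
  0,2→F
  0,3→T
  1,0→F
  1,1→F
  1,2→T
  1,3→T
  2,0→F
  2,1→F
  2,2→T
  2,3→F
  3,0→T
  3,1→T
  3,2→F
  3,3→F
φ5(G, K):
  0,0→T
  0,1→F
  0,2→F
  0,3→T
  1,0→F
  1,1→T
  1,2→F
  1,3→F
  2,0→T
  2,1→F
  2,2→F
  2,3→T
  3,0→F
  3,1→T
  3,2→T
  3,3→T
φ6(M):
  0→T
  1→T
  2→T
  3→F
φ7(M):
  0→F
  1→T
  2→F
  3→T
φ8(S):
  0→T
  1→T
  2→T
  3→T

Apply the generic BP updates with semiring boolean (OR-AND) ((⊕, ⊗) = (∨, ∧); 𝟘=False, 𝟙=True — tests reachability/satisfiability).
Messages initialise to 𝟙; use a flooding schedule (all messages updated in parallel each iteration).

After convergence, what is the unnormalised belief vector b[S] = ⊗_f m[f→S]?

init: all messages = 𝟙 over 4 values
r1 m[φ0→B] = [T, T, T, T]
r1 m[φ0→K] = [T, T, F, T]
r1 m[φ1→K] = [T, T, T, T]
r1 m[φ1→J] = [T, T, T, T]
r1 m[φ2→K] = [T, T, T, T]
r1 m[φ2→Q] = [T, T, T, T]
r1 m[φ3→M] = [T, T, T, T]
r1 m[φ3→Q] = [T, T, T, T]
r1 m[φ4→M] = [T, T, T, T]
r1 m[φ4→S] = [T, T, T, T]
r1 m[φ5→G] = [T, T, T, T]
r1 m[φ5→K] = [T, T, T, T]
r1 m[φ6→M] = [T, T, T, F]
r1 m[φ7→M] = [F, T, F, T]
r1 m[φ8→S] = [T, T, T, T]
r1 m[B→φ0] = [T, T, T, T]
r1 m[G→φ5] = [T, T, T, T]
r1 m[K→φ0] = [T, T, T, T]
r1 m[K→φ1] = [T, T, T, T]
r1 m[K→φ2] = [T, T, T, T]
r1 m[K→φ5] = [T, T, T, T]
r1 m[M→φ3] = [T, T, T, T]
r1 m[M→φ4] = [T, T, T, T]
r1 m[M→φ6] = [T, T, T, T]
r1 m[M→φ7] = [T, T, T, T]
r1 m[J→φ1] = [T, T, T, T]
r1 m[Q→φ2] = [T, T, T, T]
r1 m[Q→φ3] = [T, T, T, T]
r1 m[S→φ4] = [T, T, T, T]
r1 m[S→φ8] = [T, T, T, T]
r2 m[φ0→B] = [T, T, T, T]
r2 m[φ0→K] = [T, T, F, T]
r2 m[φ1→K] = [T, T, T, T]
r2 m[φ1→J] = [T, T, T, T]
r2 m[φ2→K] = [T, T, T, T]
r2 m[φ2→Q] = [T, T, T, T]
r2 m[φ3→M] = [T, T, T, T]
r2 m[φ3→Q] = [T, T, T, T]
r2 m[φ4→M] = [T, T, T, T]
r2 m[φ4→S] = [T, T, T, T]
r2 m[φ5→G] = [T, T, T, T]
r2 m[φ5→K] = [T, T, T, T]
r2 m[φ6→M] = [T, T, T, F]
r2 m[φ7→M] = [F, T, F, T]
r2 m[φ8→S] = [T, T, T, T]
r2 m[B→φ0] = [T, T, T, T]
r2 m[G→φ5] = [T, T, T, T]
r2 m[K→φ0] = [T, T, T, T]
r2 m[K→φ1] = [T, T, F, T]
r2 m[K→φ2] = [T, T, F, T]
r2 m[K→φ5] = [T, T, F, T]
r2 m[M→φ3] = [F, T, F, F]
r2 m[M→φ4] = [F, T, F, F]
r2 m[M→φ6] = [F, T, F, T]
r2 m[M→φ7] = [T, T, T, F]
r2 m[J→φ1] = [T, T, T, T]
r2 m[Q→φ2] = [T, T, T, T]
r2 m[Q→φ3] = [T, T, T, T]
r2 m[S→φ4] = [T, T, T, T]
r2 m[S→φ8] = [T, T, T, T]
r3 m[φ0→B] = [T, T, T, T]
r3 m[φ0→K] = [T, T, F, T]
r3 m[φ1→K] = [T, T, T, T]
r3 m[φ1→J] = [T, T, T, F]
r3 m[φ2→K] = [T, T, T, T]
r3 m[φ2→Q] = [T, T, T, T]
r3 m[φ3→M] = [T, T, T, T]
r3 m[φ3→Q] = [F, T, T, F]
r3 m[φ4→M] = [T, T, T, T]
r3 m[φ4→S] = [F, F, T, T]
r3 m[φ5→G] = [T, T, T, T]
r3 m[φ5→K] = [T, T, T, T]
r3 m[φ6→M] = [T, T, T, F]
r3 m[φ7→M] = [F, T, F, T]
r3 m[φ8→S] = [T, T, T, T]
r3 m[B→φ0] = [T, T, T, T]
r3 m[G→φ5] = [T, T, T, T]
r3 m[K→φ0] = [T, T, T, T]
r3 m[K→φ1] = [T, T, F, T]
r3 m[K→φ2] = [T, T, F, T]
r3 m[K→φ5] = [T, T, F, T]
r3 m[M→φ3] = [F, T, F, F]
r3 m[M→φ4] = [F, T, F, F]
r3 m[M→φ6] = [F, T, F, T]
r3 m[M→φ7] = [T, T, T, F]
r3 m[J→φ1] = [T, T, T, T]
r3 m[Q→φ2] = [T, T, T, T]
r3 m[Q→φ3] = [T, T, T, T]
r3 m[S→φ4] = [T, T, T, T]
r3 m[S→φ8] = [T, T, T, T]
r4 m[φ0→B] = [T, T, T, T]
r4 m[φ0→K] = [T, T, F, T]
r4 m[φ1→K] = [T, T, T, T]
r4 m[φ1→J] = [T, T, T, F]
r4 m[φ2→K] = [T, T, T, T]
r4 m[φ2→Q] = [T, T, T, T]
r4 m[φ3→M] = [T, T, T, T]
r4 m[φ3→Q] = [F, T, T, F]
r4 m[φ4→M] = [T, T, T, T]
r4 m[φ4→S] = [F, F, T, T]
r4 m[φ5→G] = [T, T, T, T]
r4 m[φ5→K] = [T, T, T, T]
r4 m[φ6→M] = [T, T, T, F]
r4 m[φ7→M] = [F, T, F, T]
r4 m[φ8→S] = [T, T, T, T]
r4 m[B→φ0] = [T, T, T, T]
r4 m[G→φ5] = [T, T, T, T]
r4 m[K→φ0] = [T, T, T, T]
r4 m[K→φ1] = [T, T, F, T]
r4 m[K→φ2] = [T, T, F, T]
r4 m[K→φ5] = [T, T, F, T]
r4 m[M→φ3] = [F, T, F, F]
r4 m[M→φ4] = [F, T, F, F]
r4 m[M→φ6] = [F, T, F, T]
r4 m[M→φ7] = [T, T, T, F]
r4 m[J→φ1] = [T, T, T, T]
r4 m[Q→φ2] = [F, T, T, F]
r4 m[Q→φ3] = [T, T, T, T]
r4 m[S→φ4] = [T, T, T, T]
r4 m[S→φ8] = [F, F, T, T]
r5 m[φ0→B] = [T, T, T, T]
r5 m[φ0→K] = [T, T, F, T]
r5 m[φ1→K] = [T, T, T, T]
r5 m[φ1→J] = [T, T, T, F]
r5 m[φ2→K] = [T, T, T, T]
r5 m[φ2→Q] = [T, T, T, T]
r5 m[φ3→M] = [T, T, T, T]
r5 m[φ3→Q] = [F, T, T, F]
r5 m[φ4→M] = [T, T, T, T]
r5 m[φ4→S] = [F, F, T, T]
r5 m[φ5→G] = [T, T, T, T]
r5 m[φ5→K] = [T, T, T, T]
r5 m[φ6→M] = [T, T, T, F]
r5 m[φ7→M] = [F, T, F, T]
r5 m[φ8→S] = [T, T, T, T]
r5 m[B→φ0] = [T, T, T, T]
r5 m[G→φ5] = [T, T, T, T]
r5 m[K→φ0] = [T, T, T, T]
r5 m[K→φ1] = [T, T, F, T]
r5 m[K→φ2] = [T, T, F, T]
r5 m[K→φ5] = [T, T, F, T]
r5 m[M→φ3] = [F, T, F, F]
r5 m[M→φ4] = [F, T, F, F]
r5 m[M→φ6] = [F, T, F, T]
r5 m[M→φ7] = [T, T, T, F]
r5 m[J→φ1] = [T, T, T, T]
r5 m[Q→φ2] = [F, T, T, F]
r5 m[Q→φ3] = [T, T, T, T]
r5 m[S→φ4] = [T, T, T, T]
r5 m[S→φ8] = [F, F, T, T]
fixed point reached at round 5
b[S] = ⊗ incoming = [F, F, T, T]

b[S] = [F, F, T, T]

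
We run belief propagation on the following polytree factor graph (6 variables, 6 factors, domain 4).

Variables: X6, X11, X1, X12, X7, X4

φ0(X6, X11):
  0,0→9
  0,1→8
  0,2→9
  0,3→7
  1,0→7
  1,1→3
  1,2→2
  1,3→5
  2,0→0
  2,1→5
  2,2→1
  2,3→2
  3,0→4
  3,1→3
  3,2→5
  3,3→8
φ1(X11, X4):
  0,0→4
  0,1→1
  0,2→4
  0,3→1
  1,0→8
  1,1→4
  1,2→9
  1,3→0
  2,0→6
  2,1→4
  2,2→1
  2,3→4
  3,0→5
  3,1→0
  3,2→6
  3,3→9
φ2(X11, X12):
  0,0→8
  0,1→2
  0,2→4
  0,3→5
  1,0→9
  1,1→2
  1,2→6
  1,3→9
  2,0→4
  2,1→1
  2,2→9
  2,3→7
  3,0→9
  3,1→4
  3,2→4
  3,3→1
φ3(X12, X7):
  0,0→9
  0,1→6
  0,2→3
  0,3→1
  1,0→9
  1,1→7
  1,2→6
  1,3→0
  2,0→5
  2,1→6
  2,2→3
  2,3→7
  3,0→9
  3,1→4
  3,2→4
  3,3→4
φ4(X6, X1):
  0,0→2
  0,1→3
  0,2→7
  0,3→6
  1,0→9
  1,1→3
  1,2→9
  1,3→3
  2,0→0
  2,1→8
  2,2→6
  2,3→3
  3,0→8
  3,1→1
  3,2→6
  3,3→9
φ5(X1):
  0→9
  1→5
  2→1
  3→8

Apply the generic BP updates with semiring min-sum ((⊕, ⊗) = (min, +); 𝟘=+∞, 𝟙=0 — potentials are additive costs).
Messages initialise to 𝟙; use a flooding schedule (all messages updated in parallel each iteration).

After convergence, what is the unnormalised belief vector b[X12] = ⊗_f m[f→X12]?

init: all messages = 𝟙 over 4 values
r1 m[φ0→X6] = [7, 2, 0, 3]
r1 m[φ0→X11] = [0, 3, 1, 2]
r1 m[φ1→X11] = [1, 0, 1, 0]
r1 m[φ1→X4] = [4, 0, 1, 0]
r1 m[φ2→X11] = [2, 2, 1, 1]
r1 m[φ2→X12] = [4, 1, 4, 1]
r1 m[φ3→X12] = [1, 0, 3, 4]
r1 m[φ3→X7] = [5, 4, 3, 0]
r1 m[φ4→X6] = [2, 3, 0, 1]
r1 m[φ4→X1] = [0, 1, 6, 3]
r1 m[φ5→X1] = [9, 5, 1, 8]
r1 m[X6→φ0] = [0, 0, 0, 0]
r1 m[X6→φ4] = [0, 0, 0, 0]
r1 m[X11→φ0] = [0, 0, 0, 0]
r1 m[X11→φ1] = [0, 0, 0, 0]
r1 m[X11→φ2] = [0, 0, 0, 0]
r1 m[X1→φ4] = [0, 0, 0, 0]
r1 m[X1→φ5] = [0, 0, 0, 0]
r1 m[X12→φ2] = [0, 0, 0, 0]
r1 m[X12→φ3] = [0, 0, 0, 0]
r1 m[X7→φ3] = [0, 0, 0, 0]
r1 m[X4→φ1] = [0, 0, 0, 0]
r2 m[φ0→X6] = [7, 2, 0, 3]
r2 m[φ0→X11] = [0, 3, 1, 2]
r2 m[φ1→X11] = [1, 0, 1, 0]
r2 m[φ1→X4] = [4, 0, 1, 0]
r2 m[φ2→X11] = [2, 2, 1, 1]
r2 m[φ2→X12] = [4, 1, 4, 1]
r2 m[φ3→X12] = [1, 0, 3, 4]
r2 m[φ3→X7] = [5, 4, 3, 0]
r2 m[φ4→X6] = [2, 3, 0, 1]
r2 m[φ4→X1] = [0, 1, 6, 3]
r2 m[φ5→X1] = [9, 5, 1, 8]
r2 m[X6→φ0] = [2, 3, 0, 1]
r2 m[X6→φ4] = [7, 2, 0, 3]
r2 m[X11→φ0] = [3, 2, 2, 1]
r2 m[X11→φ1] = [2, 5, 2, 3]
r2 m[X11→φ2] = [1, 3, 2, 2]
r2 m[X1→φ4] = [9, 5, 1, 8]
r2 m[X1→φ5] = [0, 1, 6, 3]
r2 m[X12→φ2] = [1, 0, 3, 4]
r2 m[X12→φ3] = [4, 1, 4, 1]
r2 m[X7→φ3] = [0, 0, 0, 0]
r2 m[X4→φ1] = [0, 0, 0, 0]
r3 m[φ0→X6] = [8, 4, 3, 5]
r3 m[φ0→X11] = [0, 4, 1, 2]
r3 m[φ1→X11] = [1, 0, 1, 0]
r3 m[φ1→X4] = [6, 3, 3, 3]
r3 m[φ2→X11] = [2, 2, 1, 4]
r3 m[φ2→X12] = [6, 3, 5, 3]
r3 m[φ3→X12] = [1, 0, 3, 4]
r3 m[φ3→X7] = [9, 5, 5, 1]
r3 m[φ4→X6] = [8, 8, 7, 6]
r3 m[φ4→X1] = [0, 4, 6, 3]
r3 m[φ5→X1] = [9, 5, 1, 8]
r3 m[X6→φ0] = [2, 3, 0, 1]
r3 m[X6→φ4] = [7, 2, 0, 3]
r3 m[X11→φ0] = [3, 2, 2, 1]
r3 m[X11→φ1] = [2, 5, 2, 3]
r3 m[X11→φ2] = [1, 3, 2, 2]
r3 m[X1→φ4] = [9, 5, 1, 8]
r3 m[X1→φ5] = [0, 1, 6, 3]
r3 m[X12→φ2] = [1, 0, 3, 4]
r3 m[X12→φ3] = [4, 1, 4, 1]
r3 m[X7→φ3] = [0, 0, 0, 0]
r3 m[X4→φ1] = [0, 0, 0, 0]
r4 m[φ0→X6] = [8, 4, 3, 5]
r4 m[φ0→X11] = [0, 4, 1, 2]
r4 m[φ1→X11] = [1, 0, 1, 0]
r4 m[φ1→X4] = [6, 3, 3, 3]
r4 m[φ2→X11] = [2, 2, 1, 4]
r4 m[φ2→X12] = [6, 3, 5, 3]
r4 m[φ3→X12] = [1, 0, 3, 4]
r4 m[φ3→X7] = [9, 5, 5, 1]
r4 m[φ4→X6] = [8, 8, 7, 6]
r4 m[φ4→X1] = [0, 4, 6, 3]
r4 m[φ5→X1] = [9, 5, 1, 8]
r4 m[X6→φ0] = [8, 8, 7, 6]
r4 m[X6→φ4] = [8, 4, 3, 5]
r4 m[X11→φ0] = [3, 2, 2, 4]
r4 m[X11→φ1] = [2, 6, 2, 6]
r4 m[X11→φ2] = [1, 4, 2, 2]
r4 m[X1→φ4] = [9, 5, 1, 8]
r4 m[X1→φ5] = [0, 4, 6, 3]
r4 m[X12→φ2] = [1, 0, 3, 4]
r4 m[X12→φ3] = [6, 3, 5, 3]
r4 m[X7→φ3] = [0, 0, 0, 0]
r4 m[X4→φ1] = [0, 0, 0, 0]
r5 m[φ0→X6] = [10, 4, 3, 5]
r5 m[φ0→X11] = [7, 9, 8, 9]
r5 m[φ1→X11] = [1, 0, 1, 0]
r5 m[φ1→X4] = [6, 3, 3, 3]
r5 m[φ2→X11] = [2, 2, 1, 4]
r5 m[φ2→X12] = [6, 3, 5, 3]
r5 m[φ3→X12] = [1, 0, 3, 4]
r5 m[φ3→X7] = [10, 7, 7, 3]
r5 m[φ4→X6] = [8, 8, 7, 6]
r5 m[φ4→X1] = [3, 6, 9, 6]
r5 m[φ5→X1] = [9, 5, 1, 8]
r5 m[X6→φ0] = [8, 8, 7, 6]
r5 m[X6→φ4] = [8, 4, 3, 5]
r5 m[X11→φ0] = [3, 2, 2, 4]
r5 m[X11→φ1] = [2, 6, 2, 6]
r5 m[X11→φ2] = [1, 4, 2, 2]
r5 m[X1→φ4] = [9, 5, 1, 8]
r5 m[X1→φ5] = [0, 4, 6, 3]
r5 m[X12→φ2] = [1, 0, 3, 4]
r5 m[X12→φ3] = [6, 3, 5, 3]
r5 m[X7→φ3] = [0, 0, 0, 0]
r5 m[X4→φ1] = [0, 0, 0, 0]
r6 m[φ0→X6] = [10, 4, 3, 5]
r6 m[φ0→X11] = [7, 9, 8, 9]
r6 m[φ1→X11] = [1, 0, 1, 0]
r6 m[φ1→X4] = [6, 3, 3, 3]
r6 m[φ2→X11] = [2, 2, 1, 4]
r6 m[φ2→X12] = [6, 3, 5, 3]
r6 m[φ3→X12] = [1, 0, 3, 4]
r6 m[φ3→X7] = [10, 7, 7, 3]
r6 m[φ4→X6] = [8, 8, 7, 6]
r6 m[φ4→X1] = [3, 6, 9, 6]
r6 m[φ5→X1] = [9, 5, 1, 8]
r6 m[X6→φ0] = [8, 8, 7, 6]
r6 m[X6→φ4] = [10, 4, 3, 5]
r6 m[X11→φ0] = [3, 2, 2, 4]
r6 m[X11→φ1] = [9, 11, 9, 13]
r6 m[X11→φ2] = [8, 9, 9, 9]
r6 m[X1→φ4] = [9, 5, 1, 8]
r6 m[X1→φ5] = [3, 6, 9, 6]
r6 m[X12→φ2] = [1, 0, 3, 4]
r6 m[X12→φ3] = [6, 3, 5, 3]
r6 m[X7→φ3] = [0, 0, 0, 0]
r6 m[X4→φ1] = [0, 0, 0, 0]
r7 m[φ0→X6] = [10, 4, 3, 5]
r7 m[φ0→X11] = [7, 9, 8, 9]
r7 m[φ1→X11] = [1, 0, 1, 0]
r7 m[φ1→X4] = [13, 10, 10, 10]
r7 m[φ2→X11] = [2, 2, 1, 4]
r7 m[φ2→X12] = [13, 10, 12, 10]
r7 m[φ3→X12] = [1, 0, 3, 4]
r7 m[φ3→X7] = [10, 7, 7, 3]
r7 m[φ4→X6] = [8, 8, 7, 6]
r7 m[φ4→X1] = [3, 6, 9, 6]
r7 m[φ5→X1] = [9, 5, 1, 8]
r7 m[X6→φ0] = [8, 8, 7, 6]
r7 m[X6→φ4] = [10, 4, 3, 5]
r7 m[X11→φ0] = [3, 2, 2, 4]
r7 m[X11→φ1] = [9, 11, 9, 13]
r7 m[X11→φ2] = [8, 9, 9, 9]
r7 m[X1→φ4] = [9, 5, 1, 8]
r7 m[X1→φ5] = [3, 6, 9, 6]
r7 m[X12→φ2] = [1, 0, 3, 4]
r7 m[X12→φ3] = [6, 3, 5, 3]
r7 m[X7→φ3] = [0, 0, 0, 0]
r7 m[X4→φ1] = [0, 0, 0, 0]
r8 m[φ0→X6] = [10, 4, 3, 5]
r8 m[φ0→X11] = [7, 9, 8, 9]
r8 m[φ1→X11] = [1, 0, 1, 0]
r8 m[φ1→X4] = [13, 10, 10, 10]
r8 m[φ2→X11] = [2, 2, 1, 4]
r8 m[φ2→X12] = [13, 10, 12, 10]
r8 m[φ3→X12] = [1, 0, 3, 4]
r8 m[φ3→X7] = [10, 7, 7, 3]
r8 m[φ4→X6] = [8, 8, 7, 6]
r8 m[φ4→X1] = [3, 6, 9, 6]
r8 m[φ5→X1] = [9, 5, 1, 8]
r8 m[X6→φ0] = [8, 8, 7, 6]
r8 m[X6→φ4] = [10, 4, 3, 5]
r8 m[X11→φ0] = [3, 2, 2, 4]
r8 m[X11→φ1] = [9, 11, 9, 13]
r8 m[X11→φ2] = [8, 9, 9, 9]
r8 m[X1→φ4] = [9, 5, 1, 8]
r8 m[X1→φ5] = [3, 6, 9, 6]
r8 m[X12→φ2] = [1, 0, 3, 4]
r8 m[X12→φ3] = [13, 10, 12, 10]
r8 m[X7→φ3] = [0, 0, 0, 0]
r8 m[X4→φ1] = [0, 0, 0, 0]
r9 m[φ0→X6] = [10, 4, 3, 5]
r9 m[φ0→X11] = [7, 9, 8, 9]
r9 m[φ1→X11] = [1, 0, 1, 0]
r9 m[φ1→X4] = [13, 10, 10, 10]
r9 m[φ2→X11] = [2, 2, 1, 4]
r9 m[φ2→X12] = [13, 10, 12, 10]
r9 m[φ3→X12] = [1, 0, 3, 4]
r9 m[φ3→X7] = [17, 14, 14, 10]
r9 m[φ4→X6] = [8, 8, 7, 6]
r9 m[φ4→X1] = [3, 6, 9, 6]
r9 m[φ5→X1] = [9, 5, 1, 8]
r9 m[X6→φ0] = [8, 8, 7, 6]
r9 m[X6→φ4] = [10, 4, 3, 5]
r9 m[X11→φ0] = [3, 2, 2, 4]
r9 m[X11→φ1] = [9, 11, 9, 13]
r9 m[X11→φ2] = [8, 9, 9, 9]
r9 m[X1→φ4] = [9, 5, 1, 8]
r9 m[X1→φ5] = [3, 6, 9, 6]
r9 m[X12→φ2] = [1, 0, 3, 4]
r9 m[X12→φ3] = [13, 10, 12, 10]
r9 m[X7→φ3] = [0, 0, 0, 0]
r9 m[X4→φ1] = [0, 0, 0, 0]
r10 m[φ0→X6] = [10, 4, 3, 5]
r10 m[φ0→X11] = [7, 9, 8, 9]
r10 m[φ1→X11] = [1, 0, 1, 0]
r10 m[φ1→X4] = [13, 10, 10, 10]
r10 m[φ2→X11] = [2, 2, 1, 4]
r10 m[φ2→X12] = [13, 10, 12, 10]
r10 m[φ3→X12] = [1, 0, 3, 4]
r10 m[φ3→X7] = [17, 14, 14, 10]
r10 m[φ4→X6] = [8, 8, 7, 6]
r10 m[φ4→X1] = [3, 6, 9, 6]
r10 m[φ5→X1] = [9, 5, 1, 8]
r10 m[X6→φ0] = [8, 8, 7, 6]
r10 m[X6→φ4] = [10, 4, 3, 5]
r10 m[X11→φ0] = [3, 2, 2, 4]
r10 m[X11→φ1] = [9, 11, 9, 13]
r10 m[X11→φ2] = [8, 9, 9, 9]
r10 m[X1→φ4] = [9, 5, 1, 8]
r10 m[X1→φ5] = [3, 6, 9, 6]
r10 m[X12→φ2] = [1, 0, 3, 4]
r10 m[X12→φ3] = [13, 10, 12, 10]
r10 m[X7→φ3] = [0, 0, 0, 0]
r10 m[X4→φ1] = [0, 0, 0, 0]
fixed point reached at round 10
b[X12] = ⊗ incoming = [14, 10, 15, 14]

b[X12] = [14, 10, 15, 14]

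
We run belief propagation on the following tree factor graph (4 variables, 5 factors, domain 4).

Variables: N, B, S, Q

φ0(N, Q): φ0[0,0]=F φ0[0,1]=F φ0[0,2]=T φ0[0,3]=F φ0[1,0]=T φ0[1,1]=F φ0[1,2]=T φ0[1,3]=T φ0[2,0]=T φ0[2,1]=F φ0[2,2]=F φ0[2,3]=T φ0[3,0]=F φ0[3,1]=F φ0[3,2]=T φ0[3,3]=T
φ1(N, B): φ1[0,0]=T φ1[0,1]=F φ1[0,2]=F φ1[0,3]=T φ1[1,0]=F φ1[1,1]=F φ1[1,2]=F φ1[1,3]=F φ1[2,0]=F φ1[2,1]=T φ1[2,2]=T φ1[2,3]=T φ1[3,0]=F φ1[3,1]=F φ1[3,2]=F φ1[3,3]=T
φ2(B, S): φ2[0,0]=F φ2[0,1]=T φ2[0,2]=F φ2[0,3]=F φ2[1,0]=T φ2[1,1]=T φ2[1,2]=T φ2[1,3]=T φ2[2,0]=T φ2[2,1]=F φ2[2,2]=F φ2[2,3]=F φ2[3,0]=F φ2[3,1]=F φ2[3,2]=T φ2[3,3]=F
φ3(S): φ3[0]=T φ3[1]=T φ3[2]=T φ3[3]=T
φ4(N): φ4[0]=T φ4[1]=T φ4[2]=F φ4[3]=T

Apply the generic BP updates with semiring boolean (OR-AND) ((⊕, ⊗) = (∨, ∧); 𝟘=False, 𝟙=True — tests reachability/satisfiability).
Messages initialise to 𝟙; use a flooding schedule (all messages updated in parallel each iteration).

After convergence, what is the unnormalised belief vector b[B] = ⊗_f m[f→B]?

b[B] = [T, F, F, T]

init: all messages = 𝟙 over 4 values
r1 m[φ0→N] = [T, T, T, T]
r1 m[φ0→Q] = [T, F, T, T]
r1 m[φ1→N] = [T, F, T, T]
r1 m[φ1→B] = [T, T, T, T]
r1 m[φ2→B] = [T, T, T, T]
r1 m[φ2→S] = [T, T, T, T]
r1 m[φ3→S] = [T, T, T, T]
r1 m[φ4→N] = [T, T, F, T]
r1 m[N→φ0] = [T, T, T, T]
r1 m[N→φ1] = [T, T, T, T]
r1 m[N→φ4] = [T, T, T, T]
r1 m[B→φ1] = [T, T, T, T]
r1 m[B→φ2] = [T, T, T, T]
r1 m[S→φ2] = [T, T, T, T]
r1 m[S→φ3] = [T, T, T, T]
r1 m[Q→φ0] = [T, T, T, T]
r2 m[φ0→N] = [T, T, T, T]
r2 m[φ0→Q] = [T, F, T, T]
r2 m[φ1→N] = [T, F, T, T]
r2 m[φ1→B] = [T, T, T, T]
r2 m[φ2→B] = [T, T, T, T]
r2 m[φ2→S] = [T, T, T, T]
r2 m[φ3→S] = [T, T, T, T]
r2 m[φ4→N] = [T, T, F, T]
r2 m[N→φ0] = [T, F, F, T]
r2 m[N→φ1] = [T, T, F, T]
r2 m[N→φ4] = [T, F, T, T]
r2 m[B→φ1] = [T, T, T, T]
r2 m[B→φ2] = [T, T, T, T]
r2 m[S→φ2] = [T, T, T, T]
r2 m[S→φ3] = [T, T, T, T]
r2 m[Q→φ0] = [T, T, T, T]
r3 m[φ0→N] = [T, T, T, T]
r3 m[φ0→Q] = [F, F, T, T]
r3 m[φ1→N] = [T, F, T, T]
r3 m[φ1→B] = [T, F, F, T]
r3 m[φ2→B] = [T, T, T, T]
r3 m[φ2→S] = [T, T, T, T]
r3 m[φ3→S] = [T, T, T, T]
r3 m[φ4→N] = [T, T, F, T]
r3 m[N→φ0] = [T, F, F, T]
r3 m[N→φ1] = [T, T, F, T]
r3 m[N→φ4] = [T, F, T, T]
r3 m[B→φ1] = [T, T, T, T]
r3 m[B→φ2] = [T, T, T, T]
r3 m[S→φ2] = [T, T, T, T]
r3 m[S→φ3] = [T, T, T, T]
r3 m[Q→φ0] = [T, T, T, T]
r4 m[φ0→N] = [T, T, T, T]
r4 m[φ0→Q] = [F, F, T, T]
r4 m[φ1→N] = [T, F, T, T]
r4 m[φ1→B] = [T, F, F, T]
r4 m[φ2→B] = [T, T, T, T]
r4 m[φ2→S] = [T, T, T, T]
r4 m[φ3→S] = [T, T, T, T]
r4 m[φ4→N] = [T, T, F, T]
r4 m[N→φ0] = [T, F, F, T]
r4 m[N→φ1] = [T, T, F, T]
r4 m[N→φ4] = [T, F, T, T]
r4 m[B→φ1] = [T, T, T, T]
r4 m[B→φ2] = [T, F, F, T]
r4 m[S→φ2] = [T, T, T, T]
r4 m[S→φ3] = [T, T, T, T]
r4 m[Q→φ0] = [T, T, T, T]
r5 m[φ0→N] = [T, T, T, T]
r5 m[φ0→Q] = [F, F, T, T]
r5 m[φ1→N] = [T, F, T, T]
r5 m[φ1→B] = [T, F, F, T]
r5 m[φ2→B] = [T, T, T, T]
r5 m[φ2→S] = [F, T, T, F]
r5 m[φ3→S] = [T, T, T, T]
r5 m[φ4→N] = [T, T, F, T]
r5 m[N→φ0] = [T, F, F, T]
r5 m[N→φ1] = [T, T, F, T]
r5 m[N→φ4] = [T, F, T, T]
r5 m[B→φ1] = [T, T, T, T]
r5 m[B→φ2] = [T, F, F, T]
r5 m[S→φ2] = [T, T, T, T]
r5 m[S→φ3] = [T, T, T, T]
r5 m[Q→φ0] = [T, T, T, T]
r6 m[φ0→N] = [T, T, T, T]
r6 m[φ0→Q] = [F, F, T, T]
r6 m[φ1→N] = [T, F, T, T]
r6 m[φ1→B] = [T, F, F, T]
r6 m[φ2→B] = [T, T, T, T]
r6 m[φ2→S] = [F, T, T, F]
r6 m[φ3→S] = [T, T, T, T]
r6 m[φ4→N] = [T, T, F, T]
r6 m[N→φ0] = [T, F, F, T]
r6 m[N→φ1] = [T, T, F, T]
r6 m[N→φ4] = [T, F, T, T]
r6 m[B→φ1] = [T, T, T, T]
r6 m[B→φ2] = [T, F, F, T]
r6 m[S→φ2] = [T, T, T, T]
r6 m[S→φ3] = [F, T, T, F]
r6 m[Q→φ0] = [T, T, T, T]
r7 m[φ0→N] = [T, T, T, T]
r7 m[φ0→Q] = [F, F, T, T]
r7 m[φ1→N] = [T, F, T, T]
r7 m[φ1→B] = [T, F, F, T]
r7 m[φ2→B] = [T, T, T, T]
r7 m[φ2→S] = [F, T, T, F]
r7 m[φ3→S] = [T, T, T, T]
r7 m[φ4→N] = [T, T, F, T]
r7 m[N→φ0] = [T, F, F, T]
r7 m[N→φ1] = [T, T, F, T]
r7 m[N→φ4] = [T, F, T, T]
r7 m[B→φ1] = [T, T, T, T]
r7 m[B→φ2] = [T, F, F, T]
r7 m[S→φ2] = [T, T, T, T]
r7 m[S→φ3] = [F, T, T, F]
r7 m[Q→φ0] = [T, T, T, T]
fixed point reached at round 7
b[B] = ⊗ incoming = [T, F, F, T]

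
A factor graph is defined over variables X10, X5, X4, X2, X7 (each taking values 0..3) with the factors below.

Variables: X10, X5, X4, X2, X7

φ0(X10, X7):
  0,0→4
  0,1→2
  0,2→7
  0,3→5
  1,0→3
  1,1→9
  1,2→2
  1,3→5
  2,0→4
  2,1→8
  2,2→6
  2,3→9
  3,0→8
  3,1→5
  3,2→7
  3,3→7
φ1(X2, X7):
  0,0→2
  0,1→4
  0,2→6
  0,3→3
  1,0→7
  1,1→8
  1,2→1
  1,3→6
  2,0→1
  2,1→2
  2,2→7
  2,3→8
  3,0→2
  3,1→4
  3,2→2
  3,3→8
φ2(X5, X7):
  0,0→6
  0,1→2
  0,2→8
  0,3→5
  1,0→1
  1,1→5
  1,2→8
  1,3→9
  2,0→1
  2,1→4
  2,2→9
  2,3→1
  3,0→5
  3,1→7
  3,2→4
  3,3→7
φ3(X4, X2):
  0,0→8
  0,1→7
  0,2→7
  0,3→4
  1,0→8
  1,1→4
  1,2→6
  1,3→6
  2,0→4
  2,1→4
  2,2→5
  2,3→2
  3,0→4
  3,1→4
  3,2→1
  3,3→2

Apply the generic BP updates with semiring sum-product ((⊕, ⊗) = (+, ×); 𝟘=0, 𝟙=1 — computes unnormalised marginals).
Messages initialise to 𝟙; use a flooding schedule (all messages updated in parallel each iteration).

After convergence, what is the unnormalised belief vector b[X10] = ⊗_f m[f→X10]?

init: all messages = 𝟙 over 4 values
r1 m[φ0→X10] = [18, 19, 27, 27]
r1 m[φ0→X7] = [19, 24, 22, 26]
r1 m[φ1→X2] = [15, 22, 18, 16]
r1 m[φ1→X7] = [12, 18, 16, 25]
r1 m[φ2→X5] = [21, 23, 15, 23]
r1 m[φ2→X7] = [13, 18, 29, 22]
r1 m[φ3→X4] = [26, 24, 15, 11]
r1 m[φ3→X2] = [24, 19, 19, 14]
r1 m[X10→φ0] = [1, 1, 1, 1]
r1 m[X5→φ2] = [1, 1, 1, 1]
r1 m[X4→φ3] = [1, 1, 1, 1]
r1 m[X2→φ1] = [1, 1, 1, 1]
r1 m[X2→φ3] = [1, 1, 1, 1]
r1 m[X7→φ0] = [1, 1, 1, 1]
r1 m[X7→φ1] = [1, 1, 1, 1]
r1 m[X7→φ2] = [1, 1, 1, 1]
r2 m[φ0→X10] = [18, 19, 27, 27]
r2 m[φ0→X7] = [19, 24, 22, 26]
r2 m[φ1→X2] = [15, 22, 18, 16]
r2 m[φ1→X7] = [12, 18, 16, 25]
r2 m[φ2→X5] = [21, 23, 15, 23]
r2 m[φ2→X7] = [13, 18, 29, 22]
r2 m[φ3→X4] = [26, 24, 15, 11]
r2 m[φ3→X2] = [24, 19, 19, 14]
r2 m[X10→φ0] = [1, 1, 1, 1]
r2 m[X5→φ2] = [1, 1, 1, 1]
r2 m[X4→φ3] = [1, 1, 1, 1]
r2 m[X2→φ1] = [24, 19, 19, 14]
r2 m[X2→φ3] = [15, 22, 18, 16]
r2 m[X7→φ0] = [156, 324, 464, 550]
r2 m[X7→φ1] = [247, 432, 638, 572]
r2 m[X7→φ2] = [228, 432, 352, 650]
r3 m[φ0→X10] = [7270, 7062, 10950, 9966]
r3 m[φ0→X7] = [19, 24, 22, 26]
r3 m[φ1→X2] = [7766, 9255, 10153, 8074]
r3 m[φ1→X7] = [228, 342, 324, 450]
r3 m[φ2→X5] = [8298, 11054, 5774, 10122]
r3 m[φ2→X7] = [13, 18, 29, 22]
r3 m[φ3→X4] = [464, 412, 270, 198]
r3 m[φ3→X2] = [24, 19, 19, 14]
r3 m[X10→φ0] = [1, 1, 1, 1]
r3 m[X5→φ2] = [1, 1, 1, 1]
r3 m[X4→φ3] = [1, 1, 1, 1]
r3 m[X2→φ1] = [24, 19, 19, 14]
r3 m[X2→φ3] = [15, 22, 18, 16]
r3 m[X7→φ0] = [156, 324, 464, 550]
r3 m[X7→φ1] = [247, 432, 638, 572]
r3 m[X7→φ2] = [228, 432, 352, 650]
r4 m[φ0→X10] = [7270, 7062, 10950, 9966]
r4 m[φ0→X7] = [19, 24, 22, 26]
r4 m[φ1→X2] = [7766, 9255, 10153, 8074]
r4 m[φ1→X7] = [228, 342, 324, 450]
r4 m[φ2→X5] = [8298, 11054, 5774, 10122]
r4 m[φ2→X7] = [13, 18, 29, 22]
r4 m[φ3→X4] = [464, 412, 270, 198]
r4 m[φ3→X2] = [24, 19, 19, 14]
r4 m[X10→φ0] = [1, 1, 1, 1]
r4 m[X5→φ2] = [1, 1, 1, 1]
r4 m[X4→φ3] = [1, 1, 1, 1]
r4 m[X2→φ1] = [24, 19, 19, 14]
r4 m[X2→φ3] = [7766, 9255, 10153, 8074]
r4 m[X7→φ0] = [2964, 6156, 9396, 9900]
r4 m[X7→φ1] = [247, 432, 638, 572]
r4 m[X7→φ2] = [4332, 8208, 7128, 11700]
r5 m[φ0→X10] = [139440, 132588, 206580, 189564]
r5 m[φ0→X7] = [19, 24, 22, 26]
r5 m[φ1→X2] = [7766, 9255, 10153, 8074]
r5 m[φ1→X7] = [228, 342, 324, 450]
r5 m[φ2→X5] = [157932, 207696, 113016, 189528]
r5 m[φ2→X7] = [13, 18, 29, 22]
r5 m[φ3→X4] = [230280, 208510, 134997, 94385]
r5 m[φ3→X2] = [24, 19, 19, 14]
r5 m[X10→φ0] = [1, 1, 1, 1]
r5 m[X5→φ2] = [1, 1, 1, 1]
r5 m[X4→φ3] = [1, 1, 1, 1]
r5 m[X2→φ1] = [24, 19, 19, 14]
r5 m[X2→φ3] = [7766, 9255, 10153, 8074]
r5 m[X7→φ0] = [2964, 6156, 9396, 9900]
r5 m[X7→φ1] = [247, 432, 638, 572]
r5 m[X7→φ2] = [4332, 8208, 7128, 11700]
r6 m[φ0→X10] = [139440, 132588, 206580, 189564]
r6 m[φ0→X7] = [19, 24, 22, 26]
r6 m[φ1→X2] = [7766, 9255, 10153, 8074]
r6 m[φ1→X7] = [228, 342, 324, 450]
r6 m[φ2→X5] = [157932, 207696, 113016, 189528]
r6 m[φ2→X7] = [13, 18, 29, 22]
r6 m[φ3→X4] = [230280, 208510, 134997, 94385]
r6 m[φ3→X2] = [24, 19, 19, 14]
r6 m[X10→φ0] = [1, 1, 1, 1]
r6 m[X5→φ2] = [1, 1, 1, 1]
r6 m[X4→φ3] = [1, 1, 1, 1]
r6 m[X2→φ1] = [24, 19, 19, 14]
r6 m[X2→φ3] = [7766, 9255, 10153, 8074]
r6 m[X7→φ0] = [2964, 6156, 9396, 9900]
r6 m[X7→φ1] = [247, 432, 638, 572]
r6 m[X7→φ2] = [4332, 8208, 7128, 11700]
fixed point reached at round 6
b[X10] = ⊗ incoming = [139440, 132588, 206580, 189564]

b[X10] = [139440, 132588, 206580, 189564]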